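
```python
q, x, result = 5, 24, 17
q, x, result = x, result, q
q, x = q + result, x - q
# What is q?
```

Answer: 29

Derivation:
Trace (tracking q):
q, x, result = (5, 24, 17)  # -> q = 5, x = 24, result = 17
q, x, result = (x, result, q)  # -> q = 24, x = 17, result = 5
q, x = (q + result, x - q)  # -> q = 29, x = -7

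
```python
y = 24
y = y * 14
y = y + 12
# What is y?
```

Answer: 348

Derivation:
Trace (tracking y):
y = 24  # -> y = 24
y = y * 14  # -> y = 336
y = y + 12  # -> y = 348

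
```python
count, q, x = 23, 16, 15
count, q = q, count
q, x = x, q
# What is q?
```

Trace (tracking q):
count, q, x = (23, 16, 15)  # -> count = 23, q = 16, x = 15
count, q = (q, count)  # -> count = 16, q = 23
q, x = (x, q)  # -> q = 15, x = 23

Answer: 15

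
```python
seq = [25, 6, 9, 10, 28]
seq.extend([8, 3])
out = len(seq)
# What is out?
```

Answer: 7

Derivation:
Trace (tracking out):
seq = [25, 6, 9, 10, 28]  # -> seq = [25, 6, 9, 10, 28]
seq.extend([8, 3])  # -> seq = [25, 6, 9, 10, 28, 8, 3]
out = len(seq)  # -> out = 7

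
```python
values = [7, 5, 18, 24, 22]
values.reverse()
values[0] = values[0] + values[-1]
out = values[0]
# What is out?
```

Trace (tracking out):
values = [7, 5, 18, 24, 22]  # -> values = [7, 5, 18, 24, 22]
values.reverse()  # -> values = [22, 24, 18, 5, 7]
values[0] = values[0] + values[-1]  # -> values = [29, 24, 18, 5, 7]
out = values[0]  # -> out = 29

Answer: 29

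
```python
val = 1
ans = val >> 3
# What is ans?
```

Trace (tracking ans):
val = 1  # -> val = 1
ans = val >> 3  # -> ans = 0

Answer: 0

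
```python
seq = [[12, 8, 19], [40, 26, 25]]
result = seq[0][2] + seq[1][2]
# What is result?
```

Answer: 44

Derivation:
Trace (tracking result):
seq = [[12, 8, 19], [40, 26, 25]]  # -> seq = [[12, 8, 19], [40, 26, 25]]
result = seq[0][2] + seq[1][2]  # -> result = 44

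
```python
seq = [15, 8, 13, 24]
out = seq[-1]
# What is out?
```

Answer: 24

Derivation:
Trace (tracking out):
seq = [15, 8, 13, 24]  # -> seq = [15, 8, 13, 24]
out = seq[-1]  # -> out = 24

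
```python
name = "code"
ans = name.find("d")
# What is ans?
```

Trace (tracking ans):
name = 'code'  # -> name = 'code'
ans = name.find('d')  # -> ans = 2

Answer: 2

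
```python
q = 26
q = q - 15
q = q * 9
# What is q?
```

Trace (tracking q):
q = 26  # -> q = 26
q = q - 15  # -> q = 11
q = q * 9  # -> q = 99

Answer: 99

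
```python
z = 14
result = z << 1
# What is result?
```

Answer: 28

Derivation:
Trace (tracking result):
z = 14  # -> z = 14
result = z << 1  # -> result = 28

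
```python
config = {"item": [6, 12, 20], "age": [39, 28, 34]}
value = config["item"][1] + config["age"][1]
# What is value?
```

Trace (tracking value):
config = {'item': [6, 12, 20], 'age': [39, 28, 34]}  # -> config = {'item': [6, 12, 20], 'age': [39, 28, 34]}
value = config['item'][1] + config['age'][1]  # -> value = 40

Answer: 40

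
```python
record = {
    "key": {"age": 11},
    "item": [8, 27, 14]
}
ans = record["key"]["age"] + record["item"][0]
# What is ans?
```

Answer: 19

Derivation:
Trace (tracking ans):
record = {'key': {'age': 11}, 'item': [8, 27, 14]}  # -> record = {'key': {'age': 11}, 'item': [8, 27, 14]}
ans = record['key']['age'] + record['item'][0]  # -> ans = 19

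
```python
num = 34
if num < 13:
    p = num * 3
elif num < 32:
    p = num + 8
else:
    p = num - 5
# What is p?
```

Trace (tracking p):
num = 34  # -> num = 34
if num < 13:  # condition is False
elif num < 32:  # condition is False
else:
    p = num - 5  # -> p = 29

Answer: 29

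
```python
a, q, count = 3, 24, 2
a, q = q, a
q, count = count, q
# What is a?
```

Trace (tracking a):
a, q, count = (3, 24, 2)  # -> a = 3, q = 24, count = 2
a, q = (q, a)  # -> a = 24, q = 3
q, count = (count, q)  # -> q = 2, count = 3

Answer: 24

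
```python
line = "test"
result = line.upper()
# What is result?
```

Trace (tracking result):
line = 'test'  # -> line = 'test'
result = line.upper()  # -> result = 'TEST'

Answer: 'TEST'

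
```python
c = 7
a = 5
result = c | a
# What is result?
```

Answer: 7

Derivation:
Trace (tracking result):
c = 7  # -> c = 7
a = 5  # -> a = 5
result = c | a  # -> result = 7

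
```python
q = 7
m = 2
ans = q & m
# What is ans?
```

Trace (tracking ans):
q = 7  # -> q = 7
m = 2  # -> m = 2
ans = q & m  # -> ans = 2

Answer: 2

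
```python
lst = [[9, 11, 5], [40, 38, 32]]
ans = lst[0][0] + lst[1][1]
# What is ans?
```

Trace (tracking ans):
lst = [[9, 11, 5], [40, 38, 32]]  # -> lst = [[9, 11, 5], [40, 38, 32]]
ans = lst[0][0] + lst[1][1]  # -> ans = 47

Answer: 47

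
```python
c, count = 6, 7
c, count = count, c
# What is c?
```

Answer: 7

Derivation:
Trace (tracking c):
c, count = (6, 7)  # -> c = 6, count = 7
c, count = (count, c)  # -> c = 7, count = 6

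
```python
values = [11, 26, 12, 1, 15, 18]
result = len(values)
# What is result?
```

Answer: 6

Derivation:
Trace (tracking result):
values = [11, 26, 12, 1, 15, 18]  # -> values = [11, 26, 12, 1, 15, 18]
result = len(values)  # -> result = 6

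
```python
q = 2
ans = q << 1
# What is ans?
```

Trace (tracking ans):
q = 2  # -> q = 2
ans = q << 1  # -> ans = 4

Answer: 4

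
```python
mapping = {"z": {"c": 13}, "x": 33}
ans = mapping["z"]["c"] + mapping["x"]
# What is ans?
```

Answer: 46

Derivation:
Trace (tracking ans):
mapping = {'z': {'c': 13}, 'x': 33}  # -> mapping = {'z': {'c': 13}, 'x': 33}
ans = mapping['z']['c'] + mapping['x']  # -> ans = 46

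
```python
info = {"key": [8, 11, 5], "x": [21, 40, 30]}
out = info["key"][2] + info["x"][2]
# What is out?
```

Answer: 35

Derivation:
Trace (tracking out):
info = {'key': [8, 11, 5], 'x': [21, 40, 30]}  # -> info = {'key': [8, 11, 5], 'x': [21, 40, 30]}
out = info['key'][2] + info['x'][2]  # -> out = 35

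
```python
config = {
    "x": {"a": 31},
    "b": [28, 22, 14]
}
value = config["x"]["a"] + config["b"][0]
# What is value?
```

Answer: 59

Derivation:
Trace (tracking value):
config = {'x': {'a': 31}, 'b': [28, 22, 14]}  # -> config = {'x': {'a': 31}, 'b': [28, 22, 14]}
value = config['x']['a'] + config['b'][0]  # -> value = 59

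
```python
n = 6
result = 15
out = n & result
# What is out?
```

Answer: 6

Derivation:
Trace (tracking out):
n = 6  # -> n = 6
result = 15  # -> result = 15
out = n & result  # -> out = 6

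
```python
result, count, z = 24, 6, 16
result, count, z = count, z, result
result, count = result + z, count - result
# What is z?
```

Trace (tracking z):
result, count, z = (24, 6, 16)  # -> result = 24, count = 6, z = 16
result, count, z = (count, z, result)  # -> result = 6, count = 16, z = 24
result, count = (result + z, count - result)  # -> result = 30, count = 10

Answer: 24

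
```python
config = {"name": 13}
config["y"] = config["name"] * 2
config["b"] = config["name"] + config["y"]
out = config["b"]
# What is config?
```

Trace (tracking config):
config = {'name': 13}  # -> config = {'name': 13}
config['y'] = config['name'] * 2  # -> config = {'name': 13, 'y': 26}
config['b'] = config['name'] + config['y']  # -> config = {'name': 13, 'y': 26, 'b': 39}
out = config['b']  # -> out = 39

Answer: {'name': 13, 'y': 26, 'b': 39}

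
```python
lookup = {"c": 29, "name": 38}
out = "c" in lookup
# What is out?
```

Answer: True

Derivation:
Trace (tracking out):
lookup = {'c': 29, 'name': 38}  # -> lookup = {'c': 29, 'name': 38}
out = 'c' in lookup  # -> out = True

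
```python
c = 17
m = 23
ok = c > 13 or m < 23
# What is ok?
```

Answer: True

Derivation:
Trace (tracking ok):
c = 17  # -> c = 17
m = 23  # -> m = 23
ok = c > 13 or m < 23  # -> ok = True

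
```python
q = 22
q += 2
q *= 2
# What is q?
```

Trace (tracking q):
q = 22  # -> q = 22
q += 2  # -> q = 24
q *= 2  # -> q = 48

Answer: 48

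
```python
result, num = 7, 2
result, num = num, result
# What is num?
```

Answer: 7

Derivation:
Trace (tracking num):
result, num = (7, 2)  # -> result = 7, num = 2
result, num = (num, result)  # -> result = 2, num = 7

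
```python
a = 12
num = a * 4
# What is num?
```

Answer: 48

Derivation:
Trace (tracking num):
a = 12  # -> a = 12
num = a * 4  # -> num = 48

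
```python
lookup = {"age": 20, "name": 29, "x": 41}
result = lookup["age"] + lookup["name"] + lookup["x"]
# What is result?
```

Answer: 90

Derivation:
Trace (tracking result):
lookup = {'age': 20, 'name': 29, 'x': 41}  # -> lookup = {'age': 20, 'name': 29, 'x': 41}
result = lookup['age'] + lookup['name'] + lookup['x']  # -> result = 90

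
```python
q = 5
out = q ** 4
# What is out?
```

Answer: 625

Derivation:
Trace (tracking out):
q = 5  # -> q = 5
out = q ** 4  # -> out = 625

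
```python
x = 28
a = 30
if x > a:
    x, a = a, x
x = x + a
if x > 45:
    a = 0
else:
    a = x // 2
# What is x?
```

Answer: 58

Derivation:
Trace (tracking x):
x = 28  # -> x = 28
a = 30  # -> a = 30
if x > a:  # condition is False
x = x + a  # -> x = 58
if x > 45:  # condition is True
    a = 0  # -> a = 0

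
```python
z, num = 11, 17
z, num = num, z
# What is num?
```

Answer: 11

Derivation:
Trace (tracking num):
z, num = (11, 17)  # -> z = 11, num = 17
z, num = (num, z)  # -> z = 17, num = 11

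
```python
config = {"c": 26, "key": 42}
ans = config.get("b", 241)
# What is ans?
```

Answer: 241

Derivation:
Trace (tracking ans):
config = {'c': 26, 'key': 42}  # -> config = {'c': 26, 'key': 42}
ans = config.get('b', 241)  # -> ans = 241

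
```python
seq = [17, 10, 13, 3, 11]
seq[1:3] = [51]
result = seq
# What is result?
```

Trace (tracking result):
seq = [17, 10, 13, 3, 11]  # -> seq = [17, 10, 13, 3, 11]
seq[1:3] = [51]  # -> seq = [17, 51, 3, 11]
result = seq  # -> result = [17, 51, 3, 11]

Answer: [17, 51, 3, 11]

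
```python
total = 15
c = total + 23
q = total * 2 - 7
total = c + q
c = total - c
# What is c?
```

Answer: 23

Derivation:
Trace (tracking c):
total = 15  # -> total = 15
c = total + 23  # -> c = 38
q = total * 2 - 7  # -> q = 23
total = c + q  # -> total = 61
c = total - c  # -> c = 23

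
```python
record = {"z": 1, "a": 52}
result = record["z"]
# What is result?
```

Trace (tracking result):
record = {'z': 1, 'a': 52}  # -> record = {'z': 1, 'a': 52}
result = record['z']  # -> result = 1

Answer: 1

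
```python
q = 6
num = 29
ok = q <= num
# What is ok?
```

Answer: True

Derivation:
Trace (tracking ok):
q = 6  # -> q = 6
num = 29  # -> num = 29
ok = q <= num  # -> ok = True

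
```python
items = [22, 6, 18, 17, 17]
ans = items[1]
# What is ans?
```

Answer: 6

Derivation:
Trace (tracking ans):
items = [22, 6, 18, 17, 17]  # -> items = [22, 6, 18, 17, 17]
ans = items[1]  # -> ans = 6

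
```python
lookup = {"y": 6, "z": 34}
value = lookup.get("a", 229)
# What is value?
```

Trace (tracking value):
lookup = {'y': 6, 'z': 34}  # -> lookup = {'y': 6, 'z': 34}
value = lookup.get('a', 229)  # -> value = 229

Answer: 229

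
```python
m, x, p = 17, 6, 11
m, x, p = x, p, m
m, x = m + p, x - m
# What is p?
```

Trace (tracking p):
m, x, p = (17, 6, 11)  # -> m = 17, x = 6, p = 11
m, x, p = (x, p, m)  # -> m = 6, x = 11, p = 17
m, x = (m + p, x - m)  # -> m = 23, x = 5

Answer: 17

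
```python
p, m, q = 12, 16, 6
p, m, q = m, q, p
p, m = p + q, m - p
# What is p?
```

Answer: 28

Derivation:
Trace (tracking p):
p, m, q = (12, 16, 6)  # -> p = 12, m = 16, q = 6
p, m, q = (m, q, p)  # -> p = 16, m = 6, q = 12
p, m = (p + q, m - p)  # -> p = 28, m = -10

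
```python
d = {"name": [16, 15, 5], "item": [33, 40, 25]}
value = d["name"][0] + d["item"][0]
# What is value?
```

Trace (tracking value):
d = {'name': [16, 15, 5], 'item': [33, 40, 25]}  # -> d = {'name': [16, 15, 5], 'item': [33, 40, 25]}
value = d['name'][0] + d['item'][0]  # -> value = 49

Answer: 49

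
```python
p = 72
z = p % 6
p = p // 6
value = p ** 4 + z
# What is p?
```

Trace (tracking p):
p = 72  # -> p = 72
z = p % 6  # -> z = 0
p = p // 6  # -> p = 12
value = p ** 4 + z  # -> value = 20736

Answer: 12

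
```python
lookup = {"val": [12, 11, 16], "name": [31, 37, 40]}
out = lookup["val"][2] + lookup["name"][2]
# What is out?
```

Answer: 56

Derivation:
Trace (tracking out):
lookup = {'val': [12, 11, 16], 'name': [31, 37, 40]}  # -> lookup = {'val': [12, 11, 16], 'name': [31, 37, 40]}
out = lookup['val'][2] + lookup['name'][2]  # -> out = 56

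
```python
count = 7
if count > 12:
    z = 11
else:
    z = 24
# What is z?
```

Trace (tracking z):
count = 7  # -> count = 7
if count > 12:  # condition is False
else:
    z = 24  # -> z = 24

Answer: 24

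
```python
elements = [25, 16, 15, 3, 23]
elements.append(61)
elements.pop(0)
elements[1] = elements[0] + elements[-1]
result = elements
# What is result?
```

Trace (tracking result):
elements = [25, 16, 15, 3, 23]  # -> elements = [25, 16, 15, 3, 23]
elements.append(61)  # -> elements = [25, 16, 15, 3, 23, 61]
elements.pop(0)  # -> elements = [16, 15, 3, 23, 61]
elements[1] = elements[0] + elements[-1]  # -> elements = [16, 77, 3, 23, 61]
result = elements  # -> result = [16, 77, 3, 23, 61]

Answer: [16, 77, 3, 23, 61]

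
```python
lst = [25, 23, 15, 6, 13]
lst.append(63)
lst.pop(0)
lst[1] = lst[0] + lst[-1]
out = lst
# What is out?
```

Answer: [23, 86, 6, 13, 63]

Derivation:
Trace (tracking out):
lst = [25, 23, 15, 6, 13]  # -> lst = [25, 23, 15, 6, 13]
lst.append(63)  # -> lst = [25, 23, 15, 6, 13, 63]
lst.pop(0)  # -> lst = [23, 15, 6, 13, 63]
lst[1] = lst[0] + lst[-1]  # -> lst = [23, 86, 6, 13, 63]
out = lst  # -> out = [23, 86, 6, 13, 63]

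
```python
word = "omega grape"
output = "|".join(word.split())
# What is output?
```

Trace (tracking output):
word = 'omega grape'  # -> word = 'omega grape'
output = '|'.join(word.split())  # -> output = 'omega|grape'

Answer: 'omega|grape'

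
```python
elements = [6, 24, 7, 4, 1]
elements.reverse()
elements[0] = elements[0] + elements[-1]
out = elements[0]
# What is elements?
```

Trace (tracking elements):
elements = [6, 24, 7, 4, 1]  # -> elements = [6, 24, 7, 4, 1]
elements.reverse()  # -> elements = [1, 4, 7, 24, 6]
elements[0] = elements[0] + elements[-1]  # -> elements = [7, 4, 7, 24, 6]
out = elements[0]  # -> out = 7

Answer: [7, 4, 7, 24, 6]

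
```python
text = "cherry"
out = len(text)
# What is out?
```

Answer: 6

Derivation:
Trace (tracking out):
text = 'cherry'  # -> text = 'cherry'
out = len(text)  # -> out = 6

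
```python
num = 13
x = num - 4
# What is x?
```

Trace (tracking x):
num = 13  # -> num = 13
x = num - 4  # -> x = 9

Answer: 9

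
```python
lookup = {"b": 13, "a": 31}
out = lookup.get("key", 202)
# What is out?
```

Answer: 202

Derivation:
Trace (tracking out):
lookup = {'b': 13, 'a': 31}  # -> lookup = {'b': 13, 'a': 31}
out = lookup.get('key', 202)  # -> out = 202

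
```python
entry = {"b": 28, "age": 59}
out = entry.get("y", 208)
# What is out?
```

Answer: 208

Derivation:
Trace (tracking out):
entry = {'b': 28, 'age': 59}  # -> entry = {'b': 28, 'age': 59}
out = entry.get('y', 208)  # -> out = 208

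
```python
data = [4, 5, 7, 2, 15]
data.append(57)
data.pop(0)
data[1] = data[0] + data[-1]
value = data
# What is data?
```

Answer: [5, 62, 2, 15, 57]

Derivation:
Trace (tracking data):
data = [4, 5, 7, 2, 15]  # -> data = [4, 5, 7, 2, 15]
data.append(57)  # -> data = [4, 5, 7, 2, 15, 57]
data.pop(0)  # -> data = [5, 7, 2, 15, 57]
data[1] = data[0] + data[-1]  # -> data = [5, 62, 2, 15, 57]
value = data  # -> value = [5, 62, 2, 15, 57]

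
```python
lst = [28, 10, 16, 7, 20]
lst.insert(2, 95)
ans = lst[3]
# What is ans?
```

Answer: 16

Derivation:
Trace (tracking ans):
lst = [28, 10, 16, 7, 20]  # -> lst = [28, 10, 16, 7, 20]
lst.insert(2, 95)  # -> lst = [28, 10, 95, 16, 7, 20]
ans = lst[3]  # -> ans = 16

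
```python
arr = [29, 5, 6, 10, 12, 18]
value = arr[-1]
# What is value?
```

Answer: 18

Derivation:
Trace (tracking value):
arr = [29, 5, 6, 10, 12, 18]  # -> arr = [29, 5, 6, 10, 12, 18]
value = arr[-1]  # -> value = 18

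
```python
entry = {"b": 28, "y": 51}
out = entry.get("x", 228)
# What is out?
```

Trace (tracking out):
entry = {'b': 28, 'y': 51}  # -> entry = {'b': 28, 'y': 51}
out = entry.get('x', 228)  # -> out = 228

Answer: 228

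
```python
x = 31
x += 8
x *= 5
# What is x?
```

Trace (tracking x):
x = 31  # -> x = 31
x += 8  # -> x = 39
x *= 5  # -> x = 195

Answer: 195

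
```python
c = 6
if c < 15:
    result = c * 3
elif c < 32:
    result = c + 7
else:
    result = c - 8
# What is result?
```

Trace (tracking result):
c = 6  # -> c = 6
if c < 15:  # condition is True
    result = c * 3  # -> result = 18

Answer: 18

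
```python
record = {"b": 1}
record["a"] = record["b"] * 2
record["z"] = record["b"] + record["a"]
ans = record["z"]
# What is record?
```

Trace (tracking record):
record = {'b': 1}  # -> record = {'b': 1}
record['a'] = record['b'] * 2  # -> record = {'b': 1, 'a': 2}
record['z'] = record['b'] + record['a']  # -> record = {'b': 1, 'a': 2, 'z': 3}
ans = record['z']  # -> ans = 3

Answer: {'b': 1, 'a': 2, 'z': 3}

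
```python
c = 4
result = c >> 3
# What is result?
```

Answer: 0

Derivation:
Trace (tracking result):
c = 4  # -> c = 4
result = c >> 3  # -> result = 0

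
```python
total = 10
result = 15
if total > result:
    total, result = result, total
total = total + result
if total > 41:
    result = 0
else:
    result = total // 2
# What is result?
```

Trace (tracking result):
total = 10  # -> total = 10
result = 15  # -> result = 15
if total > result:  # condition is False
total = total + result  # -> total = 25
if total > 41:  # condition is False
else:
    result = total // 2  # -> result = 12

Answer: 12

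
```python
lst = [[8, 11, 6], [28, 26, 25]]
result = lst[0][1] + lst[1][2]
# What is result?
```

Answer: 36

Derivation:
Trace (tracking result):
lst = [[8, 11, 6], [28, 26, 25]]  # -> lst = [[8, 11, 6], [28, 26, 25]]
result = lst[0][1] + lst[1][2]  # -> result = 36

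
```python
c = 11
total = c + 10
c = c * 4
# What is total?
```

Trace (tracking total):
c = 11  # -> c = 11
total = c + 10  # -> total = 21
c = c * 4  # -> c = 44

Answer: 21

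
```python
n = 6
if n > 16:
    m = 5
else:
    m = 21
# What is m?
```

Answer: 21

Derivation:
Trace (tracking m):
n = 6  # -> n = 6
if n > 16:  # condition is False
else:
    m = 21  # -> m = 21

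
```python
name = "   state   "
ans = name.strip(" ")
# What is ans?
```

Trace (tracking ans):
name = '   state   '  # -> name = '   state   '
ans = name.strip(' ')  # -> ans = 'state'

Answer: 'state'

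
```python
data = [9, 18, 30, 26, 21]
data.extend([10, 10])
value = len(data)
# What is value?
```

Answer: 7

Derivation:
Trace (tracking value):
data = [9, 18, 30, 26, 21]  # -> data = [9, 18, 30, 26, 21]
data.extend([10, 10])  # -> data = [9, 18, 30, 26, 21, 10, 10]
value = len(data)  # -> value = 7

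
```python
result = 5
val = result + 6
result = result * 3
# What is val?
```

Answer: 11

Derivation:
Trace (tracking val):
result = 5  # -> result = 5
val = result + 6  # -> val = 11
result = result * 3  # -> result = 15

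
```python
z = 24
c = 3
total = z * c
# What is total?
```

Trace (tracking total):
z = 24  # -> z = 24
c = 3  # -> c = 3
total = z * c  # -> total = 72

Answer: 72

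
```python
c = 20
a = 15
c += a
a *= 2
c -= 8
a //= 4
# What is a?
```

Trace (tracking a):
c = 20  # -> c = 20
a = 15  # -> a = 15
c += a  # -> c = 35
a *= 2  # -> a = 30
c -= 8  # -> c = 27
a //= 4  # -> a = 7

Answer: 7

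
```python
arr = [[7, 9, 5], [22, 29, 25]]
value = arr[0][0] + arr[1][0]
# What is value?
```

Trace (tracking value):
arr = [[7, 9, 5], [22, 29, 25]]  # -> arr = [[7, 9, 5], [22, 29, 25]]
value = arr[0][0] + arr[1][0]  # -> value = 29

Answer: 29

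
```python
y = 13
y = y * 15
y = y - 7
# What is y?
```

Answer: 188

Derivation:
Trace (tracking y):
y = 13  # -> y = 13
y = y * 15  # -> y = 195
y = y - 7  # -> y = 188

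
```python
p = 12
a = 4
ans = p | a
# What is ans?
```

Trace (tracking ans):
p = 12  # -> p = 12
a = 4  # -> a = 4
ans = p | a  # -> ans = 12

Answer: 12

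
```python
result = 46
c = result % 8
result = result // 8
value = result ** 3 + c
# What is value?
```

Answer: 131

Derivation:
Trace (tracking value):
result = 46  # -> result = 46
c = result % 8  # -> c = 6
result = result // 8  # -> result = 5
value = result ** 3 + c  # -> value = 131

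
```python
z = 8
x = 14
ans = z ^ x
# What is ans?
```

Answer: 6

Derivation:
Trace (tracking ans):
z = 8  # -> z = 8
x = 14  # -> x = 14
ans = z ^ x  # -> ans = 6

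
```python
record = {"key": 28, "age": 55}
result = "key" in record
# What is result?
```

Answer: True

Derivation:
Trace (tracking result):
record = {'key': 28, 'age': 55}  # -> record = {'key': 28, 'age': 55}
result = 'key' in record  # -> result = True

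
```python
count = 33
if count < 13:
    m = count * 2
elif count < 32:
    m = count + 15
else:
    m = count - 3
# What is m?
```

Trace (tracking m):
count = 33  # -> count = 33
if count < 13:  # condition is False
elif count < 32:  # condition is False
else:
    m = count - 3  # -> m = 30

Answer: 30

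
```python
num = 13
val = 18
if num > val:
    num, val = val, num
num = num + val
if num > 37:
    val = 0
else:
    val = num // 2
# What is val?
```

Trace (tracking val):
num = 13  # -> num = 13
val = 18  # -> val = 18
if num > val:  # condition is False
num = num + val  # -> num = 31
if num > 37:  # condition is False
else:
    val = num // 2  # -> val = 15

Answer: 15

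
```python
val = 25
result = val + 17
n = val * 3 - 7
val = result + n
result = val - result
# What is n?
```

Trace (tracking n):
val = 25  # -> val = 25
result = val + 17  # -> result = 42
n = val * 3 - 7  # -> n = 68
val = result + n  # -> val = 110
result = val - result  # -> result = 68

Answer: 68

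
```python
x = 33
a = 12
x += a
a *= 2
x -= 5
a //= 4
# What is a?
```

Trace (tracking a):
x = 33  # -> x = 33
a = 12  # -> a = 12
x += a  # -> x = 45
a *= 2  # -> a = 24
x -= 5  # -> x = 40
a //= 4  # -> a = 6

Answer: 6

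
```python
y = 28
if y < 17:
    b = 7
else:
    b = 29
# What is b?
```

Answer: 29

Derivation:
Trace (tracking b):
y = 28  # -> y = 28
if y < 17:  # condition is False
else:
    b = 29  # -> b = 29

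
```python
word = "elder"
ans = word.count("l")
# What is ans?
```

Answer: 1

Derivation:
Trace (tracking ans):
word = 'elder'  # -> word = 'elder'
ans = word.count('l')  # -> ans = 1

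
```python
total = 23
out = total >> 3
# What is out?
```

Trace (tracking out):
total = 23  # -> total = 23
out = total >> 3  # -> out = 2

Answer: 2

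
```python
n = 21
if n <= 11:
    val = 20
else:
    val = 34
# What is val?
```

Answer: 34

Derivation:
Trace (tracking val):
n = 21  # -> n = 21
if n <= 11:  # condition is False
else:
    val = 34  # -> val = 34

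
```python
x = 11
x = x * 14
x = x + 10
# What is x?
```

Trace (tracking x):
x = 11  # -> x = 11
x = x * 14  # -> x = 154
x = x + 10  # -> x = 164

Answer: 164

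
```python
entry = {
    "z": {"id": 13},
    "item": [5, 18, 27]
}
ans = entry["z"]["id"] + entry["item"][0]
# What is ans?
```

Trace (tracking ans):
entry = {'z': {'id': 13}, 'item': [5, 18, 27]}  # -> entry = {'z': {'id': 13}, 'item': [5, 18, 27]}
ans = entry['z']['id'] + entry['item'][0]  # -> ans = 18

Answer: 18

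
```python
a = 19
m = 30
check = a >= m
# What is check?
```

Answer: False

Derivation:
Trace (tracking check):
a = 19  # -> a = 19
m = 30  # -> m = 30
check = a >= m  # -> check = False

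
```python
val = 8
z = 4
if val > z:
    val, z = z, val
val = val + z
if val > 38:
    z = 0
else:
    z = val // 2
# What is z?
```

Answer: 6

Derivation:
Trace (tracking z):
val = 8  # -> val = 8
z = 4  # -> z = 4
if val > z:  # condition is True
    val, z = (z, val)  # -> val = 4, z = 8
val = val + z  # -> val = 12
if val > 38:  # condition is False
else:
    z = val // 2  # -> z = 6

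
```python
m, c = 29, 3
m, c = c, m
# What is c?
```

Trace (tracking c):
m, c = (29, 3)  # -> m = 29, c = 3
m, c = (c, m)  # -> m = 3, c = 29

Answer: 29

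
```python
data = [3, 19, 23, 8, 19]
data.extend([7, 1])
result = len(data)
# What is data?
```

Answer: [3, 19, 23, 8, 19, 7, 1]

Derivation:
Trace (tracking data):
data = [3, 19, 23, 8, 19]  # -> data = [3, 19, 23, 8, 19]
data.extend([7, 1])  # -> data = [3, 19, 23, 8, 19, 7, 1]
result = len(data)  # -> result = 7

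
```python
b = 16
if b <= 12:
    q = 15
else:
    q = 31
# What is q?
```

Answer: 31

Derivation:
Trace (tracking q):
b = 16  # -> b = 16
if b <= 12:  # condition is False
else:
    q = 31  # -> q = 31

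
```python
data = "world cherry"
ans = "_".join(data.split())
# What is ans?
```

Trace (tracking ans):
data = 'world cherry'  # -> data = 'world cherry'
ans = '_'.join(data.split())  # -> ans = 'world_cherry'

Answer: 'world_cherry'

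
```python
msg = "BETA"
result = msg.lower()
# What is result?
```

Answer: 'beta'

Derivation:
Trace (tracking result):
msg = 'BETA'  # -> msg = 'BETA'
result = msg.lower()  # -> result = 'beta'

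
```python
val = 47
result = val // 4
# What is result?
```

Answer: 11

Derivation:
Trace (tracking result):
val = 47  # -> val = 47
result = val // 4  # -> result = 11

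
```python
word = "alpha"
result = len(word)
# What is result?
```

Trace (tracking result):
word = 'alpha'  # -> word = 'alpha'
result = len(word)  # -> result = 5

Answer: 5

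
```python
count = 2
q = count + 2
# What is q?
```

Answer: 4

Derivation:
Trace (tracking q):
count = 2  # -> count = 2
q = count + 2  # -> q = 4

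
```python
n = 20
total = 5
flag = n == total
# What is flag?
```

Answer: False

Derivation:
Trace (tracking flag):
n = 20  # -> n = 20
total = 5  # -> total = 5
flag = n == total  # -> flag = False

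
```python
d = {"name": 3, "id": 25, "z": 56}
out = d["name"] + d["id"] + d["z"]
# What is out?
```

Answer: 84

Derivation:
Trace (tracking out):
d = {'name': 3, 'id': 25, 'z': 56}  # -> d = {'name': 3, 'id': 25, 'z': 56}
out = d['name'] + d['id'] + d['z']  # -> out = 84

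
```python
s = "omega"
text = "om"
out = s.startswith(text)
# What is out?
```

Trace (tracking out):
s = 'omega'  # -> s = 'omega'
text = 'om'  # -> text = 'om'
out = s.startswith(text)  # -> out = True

Answer: True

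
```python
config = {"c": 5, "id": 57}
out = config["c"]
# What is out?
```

Trace (tracking out):
config = {'c': 5, 'id': 57}  # -> config = {'c': 5, 'id': 57}
out = config['c']  # -> out = 5

Answer: 5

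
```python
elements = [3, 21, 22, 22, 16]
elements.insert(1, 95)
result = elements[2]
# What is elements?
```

Answer: [3, 95, 21, 22, 22, 16]

Derivation:
Trace (tracking elements):
elements = [3, 21, 22, 22, 16]  # -> elements = [3, 21, 22, 22, 16]
elements.insert(1, 95)  # -> elements = [3, 95, 21, 22, 22, 16]
result = elements[2]  # -> result = 21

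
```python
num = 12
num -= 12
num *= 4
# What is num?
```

Trace (tracking num):
num = 12  # -> num = 12
num -= 12  # -> num = 0
num *= 4  # -> num = 0

Answer: 0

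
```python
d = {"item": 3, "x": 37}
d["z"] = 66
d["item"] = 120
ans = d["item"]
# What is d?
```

Answer: {'item': 120, 'x': 37, 'z': 66}

Derivation:
Trace (tracking d):
d = {'item': 3, 'x': 37}  # -> d = {'item': 3, 'x': 37}
d['z'] = 66  # -> d = {'item': 3, 'x': 37, 'z': 66}
d['item'] = 120  # -> d = {'item': 120, 'x': 37, 'z': 66}
ans = d['item']  # -> ans = 120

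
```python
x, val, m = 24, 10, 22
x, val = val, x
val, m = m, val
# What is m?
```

Answer: 24

Derivation:
Trace (tracking m):
x, val, m = (24, 10, 22)  # -> x = 24, val = 10, m = 22
x, val = (val, x)  # -> x = 10, val = 24
val, m = (m, val)  # -> val = 22, m = 24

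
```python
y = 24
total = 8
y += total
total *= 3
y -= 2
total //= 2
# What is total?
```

Trace (tracking total):
y = 24  # -> y = 24
total = 8  # -> total = 8
y += total  # -> y = 32
total *= 3  # -> total = 24
y -= 2  # -> y = 30
total //= 2  # -> total = 12

Answer: 12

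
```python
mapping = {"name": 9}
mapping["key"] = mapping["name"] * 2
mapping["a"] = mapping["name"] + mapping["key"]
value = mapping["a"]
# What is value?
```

Trace (tracking value):
mapping = {'name': 9}  # -> mapping = {'name': 9}
mapping['key'] = mapping['name'] * 2  # -> mapping = {'name': 9, 'key': 18}
mapping['a'] = mapping['name'] + mapping['key']  # -> mapping = {'name': 9, 'key': 18, 'a': 27}
value = mapping['a']  # -> value = 27

Answer: 27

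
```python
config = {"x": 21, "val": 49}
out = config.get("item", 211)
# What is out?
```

Answer: 211

Derivation:
Trace (tracking out):
config = {'x': 21, 'val': 49}  # -> config = {'x': 21, 'val': 49}
out = config.get('item', 211)  # -> out = 211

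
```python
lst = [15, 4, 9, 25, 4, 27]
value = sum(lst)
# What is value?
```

Answer: 84

Derivation:
Trace (tracking value):
lst = [15, 4, 9, 25, 4, 27]  # -> lst = [15, 4, 9, 25, 4, 27]
value = sum(lst)  # -> value = 84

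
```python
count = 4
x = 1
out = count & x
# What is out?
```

Trace (tracking out):
count = 4  # -> count = 4
x = 1  # -> x = 1
out = count & x  # -> out = 0

Answer: 0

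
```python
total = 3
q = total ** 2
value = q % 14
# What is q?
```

Answer: 9

Derivation:
Trace (tracking q):
total = 3  # -> total = 3
q = total ** 2  # -> q = 9
value = q % 14  # -> value = 9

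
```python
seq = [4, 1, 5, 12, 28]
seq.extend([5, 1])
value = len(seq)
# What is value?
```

Trace (tracking value):
seq = [4, 1, 5, 12, 28]  # -> seq = [4, 1, 5, 12, 28]
seq.extend([5, 1])  # -> seq = [4, 1, 5, 12, 28, 5, 1]
value = len(seq)  # -> value = 7

Answer: 7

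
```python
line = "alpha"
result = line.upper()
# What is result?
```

Answer: 'ALPHA'

Derivation:
Trace (tracking result):
line = 'alpha'  # -> line = 'alpha'
result = line.upper()  # -> result = 'ALPHA'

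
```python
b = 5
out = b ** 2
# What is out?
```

Trace (tracking out):
b = 5  # -> b = 5
out = b ** 2  # -> out = 25

Answer: 25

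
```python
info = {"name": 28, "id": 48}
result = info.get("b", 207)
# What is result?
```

Answer: 207

Derivation:
Trace (tracking result):
info = {'name': 28, 'id': 48}  # -> info = {'name': 28, 'id': 48}
result = info.get('b', 207)  # -> result = 207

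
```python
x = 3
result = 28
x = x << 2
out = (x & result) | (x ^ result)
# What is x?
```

Answer: 12

Derivation:
Trace (tracking x):
x = 3  # -> x = 3
result = 28  # -> result = 28
x = x << 2  # -> x = 12
out = x & result | x ^ result  # -> out = 28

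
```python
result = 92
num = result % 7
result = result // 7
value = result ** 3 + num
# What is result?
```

Trace (tracking result):
result = 92  # -> result = 92
num = result % 7  # -> num = 1
result = result // 7  # -> result = 13
value = result ** 3 + num  # -> value = 2198

Answer: 13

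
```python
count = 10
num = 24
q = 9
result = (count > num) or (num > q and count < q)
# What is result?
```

Trace (tracking result):
count = 10  # -> count = 10
num = 24  # -> num = 24
q = 9  # -> q = 9
result = count > num or (num > q and count < q)  # -> result = False

Answer: False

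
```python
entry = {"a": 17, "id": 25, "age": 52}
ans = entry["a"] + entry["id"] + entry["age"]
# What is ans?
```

Trace (tracking ans):
entry = {'a': 17, 'id': 25, 'age': 52}  # -> entry = {'a': 17, 'id': 25, 'age': 52}
ans = entry['a'] + entry['id'] + entry['age']  # -> ans = 94

Answer: 94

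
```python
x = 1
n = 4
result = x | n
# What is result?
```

Answer: 5

Derivation:
Trace (tracking result):
x = 1  # -> x = 1
n = 4  # -> n = 4
result = x | n  # -> result = 5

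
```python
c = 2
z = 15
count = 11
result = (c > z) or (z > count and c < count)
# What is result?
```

Trace (tracking result):
c = 2  # -> c = 2
z = 15  # -> z = 15
count = 11  # -> count = 11
result = c > z or (z > count and c < count)  # -> result = True

Answer: True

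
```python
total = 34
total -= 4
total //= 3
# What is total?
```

Answer: 10

Derivation:
Trace (tracking total):
total = 34  # -> total = 34
total -= 4  # -> total = 30
total //= 3  # -> total = 10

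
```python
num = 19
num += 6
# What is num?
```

Answer: 25

Derivation:
Trace (tracking num):
num = 19  # -> num = 19
num += 6  # -> num = 25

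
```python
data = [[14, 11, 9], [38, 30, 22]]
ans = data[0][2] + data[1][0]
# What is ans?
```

Trace (tracking ans):
data = [[14, 11, 9], [38, 30, 22]]  # -> data = [[14, 11, 9], [38, 30, 22]]
ans = data[0][2] + data[1][0]  # -> ans = 47

Answer: 47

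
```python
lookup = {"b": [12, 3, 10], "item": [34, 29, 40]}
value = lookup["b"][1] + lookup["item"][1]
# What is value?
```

Trace (tracking value):
lookup = {'b': [12, 3, 10], 'item': [34, 29, 40]}  # -> lookup = {'b': [12, 3, 10], 'item': [34, 29, 40]}
value = lookup['b'][1] + lookup['item'][1]  # -> value = 32

Answer: 32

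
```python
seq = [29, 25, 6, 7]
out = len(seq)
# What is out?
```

Answer: 4

Derivation:
Trace (tracking out):
seq = [29, 25, 6, 7]  # -> seq = [29, 25, 6, 7]
out = len(seq)  # -> out = 4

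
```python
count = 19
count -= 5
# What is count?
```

Trace (tracking count):
count = 19  # -> count = 19
count -= 5  # -> count = 14

Answer: 14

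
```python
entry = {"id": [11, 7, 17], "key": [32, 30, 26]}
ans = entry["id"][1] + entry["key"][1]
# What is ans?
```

Answer: 37

Derivation:
Trace (tracking ans):
entry = {'id': [11, 7, 17], 'key': [32, 30, 26]}  # -> entry = {'id': [11, 7, 17], 'key': [32, 30, 26]}
ans = entry['id'][1] + entry['key'][1]  # -> ans = 37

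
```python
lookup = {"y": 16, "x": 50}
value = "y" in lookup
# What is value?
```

Trace (tracking value):
lookup = {'y': 16, 'x': 50}  # -> lookup = {'y': 16, 'x': 50}
value = 'y' in lookup  # -> value = True

Answer: True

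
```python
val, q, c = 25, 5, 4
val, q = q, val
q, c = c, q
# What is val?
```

Answer: 5

Derivation:
Trace (tracking val):
val, q, c = (25, 5, 4)  # -> val = 25, q = 5, c = 4
val, q = (q, val)  # -> val = 5, q = 25
q, c = (c, q)  # -> q = 4, c = 25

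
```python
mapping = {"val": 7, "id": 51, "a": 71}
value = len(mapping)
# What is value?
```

Answer: 3

Derivation:
Trace (tracking value):
mapping = {'val': 7, 'id': 51, 'a': 71}  # -> mapping = {'val': 7, 'id': 51, 'a': 71}
value = len(mapping)  # -> value = 3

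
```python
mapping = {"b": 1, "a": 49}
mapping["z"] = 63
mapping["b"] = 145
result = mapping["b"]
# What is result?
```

Trace (tracking result):
mapping = {'b': 1, 'a': 49}  # -> mapping = {'b': 1, 'a': 49}
mapping['z'] = 63  # -> mapping = {'b': 1, 'a': 49, 'z': 63}
mapping['b'] = 145  # -> mapping = {'b': 145, 'a': 49, 'z': 63}
result = mapping['b']  # -> result = 145

Answer: 145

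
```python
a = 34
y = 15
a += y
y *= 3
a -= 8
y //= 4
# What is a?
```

Trace (tracking a):
a = 34  # -> a = 34
y = 15  # -> y = 15
a += y  # -> a = 49
y *= 3  # -> y = 45
a -= 8  # -> a = 41
y //= 4  # -> y = 11

Answer: 41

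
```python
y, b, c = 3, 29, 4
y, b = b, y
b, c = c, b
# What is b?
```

Trace (tracking b):
y, b, c = (3, 29, 4)  # -> y = 3, b = 29, c = 4
y, b = (b, y)  # -> y = 29, b = 3
b, c = (c, b)  # -> b = 4, c = 3

Answer: 4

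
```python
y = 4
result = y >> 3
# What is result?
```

Answer: 0

Derivation:
Trace (tracking result):
y = 4  # -> y = 4
result = y >> 3  # -> result = 0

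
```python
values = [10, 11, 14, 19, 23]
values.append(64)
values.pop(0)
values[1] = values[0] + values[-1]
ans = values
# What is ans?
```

Answer: [11, 75, 19, 23, 64]

Derivation:
Trace (tracking ans):
values = [10, 11, 14, 19, 23]  # -> values = [10, 11, 14, 19, 23]
values.append(64)  # -> values = [10, 11, 14, 19, 23, 64]
values.pop(0)  # -> values = [11, 14, 19, 23, 64]
values[1] = values[0] + values[-1]  # -> values = [11, 75, 19, 23, 64]
ans = values  # -> ans = [11, 75, 19, 23, 64]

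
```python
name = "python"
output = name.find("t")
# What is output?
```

Trace (tracking output):
name = 'python'  # -> name = 'python'
output = name.find('t')  # -> output = 2

Answer: 2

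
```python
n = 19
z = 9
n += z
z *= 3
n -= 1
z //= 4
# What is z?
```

Answer: 6

Derivation:
Trace (tracking z):
n = 19  # -> n = 19
z = 9  # -> z = 9
n += z  # -> n = 28
z *= 3  # -> z = 27
n -= 1  # -> n = 27
z //= 4  # -> z = 6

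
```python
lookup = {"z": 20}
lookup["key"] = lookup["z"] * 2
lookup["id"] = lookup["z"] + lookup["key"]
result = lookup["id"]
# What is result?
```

Trace (tracking result):
lookup = {'z': 20}  # -> lookup = {'z': 20}
lookup['key'] = lookup['z'] * 2  # -> lookup = {'z': 20, 'key': 40}
lookup['id'] = lookup['z'] + lookup['key']  # -> lookup = {'z': 20, 'key': 40, 'id': 60}
result = lookup['id']  # -> result = 60

Answer: 60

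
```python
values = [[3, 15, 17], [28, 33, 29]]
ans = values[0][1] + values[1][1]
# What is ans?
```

Answer: 48

Derivation:
Trace (tracking ans):
values = [[3, 15, 17], [28, 33, 29]]  # -> values = [[3, 15, 17], [28, 33, 29]]
ans = values[0][1] + values[1][1]  # -> ans = 48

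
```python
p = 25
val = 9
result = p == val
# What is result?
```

Trace (tracking result):
p = 25  # -> p = 25
val = 9  # -> val = 9
result = p == val  # -> result = False

Answer: False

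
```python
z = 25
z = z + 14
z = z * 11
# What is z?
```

Trace (tracking z):
z = 25  # -> z = 25
z = z + 14  # -> z = 39
z = z * 11  # -> z = 429

Answer: 429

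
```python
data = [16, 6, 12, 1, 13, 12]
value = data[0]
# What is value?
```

Answer: 16

Derivation:
Trace (tracking value):
data = [16, 6, 12, 1, 13, 12]  # -> data = [16, 6, 12, 1, 13, 12]
value = data[0]  # -> value = 16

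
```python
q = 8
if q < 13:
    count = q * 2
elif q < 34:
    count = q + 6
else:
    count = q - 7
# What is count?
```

Answer: 16

Derivation:
Trace (tracking count):
q = 8  # -> q = 8
if q < 13:  # condition is True
    count = q * 2  # -> count = 16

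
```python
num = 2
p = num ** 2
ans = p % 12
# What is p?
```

Trace (tracking p):
num = 2  # -> num = 2
p = num ** 2  # -> p = 4
ans = p % 12  # -> ans = 4

Answer: 4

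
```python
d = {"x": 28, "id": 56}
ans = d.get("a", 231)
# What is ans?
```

Trace (tracking ans):
d = {'x': 28, 'id': 56}  # -> d = {'x': 28, 'id': 56}
ans = d.get('a', 231)  # -> ans = 231

Answer: 231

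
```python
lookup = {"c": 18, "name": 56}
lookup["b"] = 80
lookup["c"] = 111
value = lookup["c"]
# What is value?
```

Answer: 111

Derivation:
Trace (tracking value):
lookup = {'c': 18, 'name': 56}  # -> lookup = {'c': 18, 'name': 56}
lookup['b'] = 80  # -> lookup = {'c': 18, 'name': 56, 'b': 80}
lookup['c'] = 111  # -> lookup = {'c': 111, 'name': 56, 'b': 80}
value = lookup['c']  # -> value = 111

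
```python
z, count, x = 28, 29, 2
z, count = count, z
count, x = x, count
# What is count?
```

Trace (tracking count):
z, count, x = (28, 29, 2)  # -> z = 28, count = 29, x = 2
z, count = (count, z)  # -> z = 29, count = 28
count, x = (x, count)  # -> count = 2, x = 28

Answer: 2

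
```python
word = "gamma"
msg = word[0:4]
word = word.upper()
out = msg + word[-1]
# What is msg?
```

Trace (tracking msg):
word = 'gamma'  # -> word = 'gamma'
msg = word[0:4]  # -> msg = 'gamm'
word = word.upper()  # -> word = 'GAMMA'
out = msg + word[-1]  # -> out = 'gammA'

Answer: 'gamm'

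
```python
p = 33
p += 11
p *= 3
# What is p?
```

Trace (tracking p):
p = 33  # -> p = 33
p += 11  # -> p = 44
p *= 3  # -> p = 132

Answer: 132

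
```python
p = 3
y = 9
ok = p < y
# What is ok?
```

Trace (tracking ok):
p = 3  # -> p = 3
y = 9  # -> y = 9
ok = p < y  # -> ok = True

Answer: True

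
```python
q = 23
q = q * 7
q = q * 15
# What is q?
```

Answer: 2415

Derivation:
Trace (tracking q):
q = 23  # -> q = 23
q = q * 7  # -> q = 161
q = q * 15  # -> q = 2415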